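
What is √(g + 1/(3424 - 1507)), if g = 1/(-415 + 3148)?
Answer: 5*√12030666/582129 ≈ 0.029792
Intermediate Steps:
g = 1/2733 ≈ 0.00036590
√(g + 1/(3424 - 1507)) = √(1/2733 + 1/(3424 - 1507)) = √(1/2733 + 1/1917) = √(1550/1746387) = 5*√12030666/582129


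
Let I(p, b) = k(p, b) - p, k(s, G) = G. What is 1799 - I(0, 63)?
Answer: 1736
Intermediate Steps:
I(p, b) = b - p
1799 - I(0, 63) = 1799 - (63 - 1*0) = 1799 - (63 + 0) = 1799 - 1*63 = 1799 - 63 = 1736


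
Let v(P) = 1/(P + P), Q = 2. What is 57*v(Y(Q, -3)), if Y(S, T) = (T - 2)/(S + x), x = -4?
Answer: 57/5 ≈ 11.400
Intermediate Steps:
Y(S, T) = (-2 + T)/(-4 + S) (Y(S, T) = (T - 2)/(S - 4) = (-2 + T)/(-4 + S))
v(P) = 1/(2*P)
57*v(Y(Q, -3)) = 57*(1/(2*(((-2 - 3)/(-4 + 2))))) = 57*(1/(2*((-5/(-2))))) = 57*(1/(2*((-½*(-5))))) = 57*(1/(2*(5/2))) = 57*((½)*(⅖)) = 57*(⅕) = 57/5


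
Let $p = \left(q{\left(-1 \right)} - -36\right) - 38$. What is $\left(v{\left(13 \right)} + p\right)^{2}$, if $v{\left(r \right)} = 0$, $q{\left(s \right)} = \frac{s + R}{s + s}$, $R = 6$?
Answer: $\frac{81}{4} \approx 20.25$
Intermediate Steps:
$q{\left(s \right)} = \frac{6 + s}{2 s}$ ($q{\left(s \right)} = \frac{s + 6}{s + s} = \frac{6 + s}{2 s}$)
$p = - \frac{9}{2}$ ($p = \left(\frac{6 - 1}{2 \left(-1\right)} - -36\right) - 38 = \left(\frac{1}{2} \left(-1\right) 5 + 36\right) - 38 = \left(- \frac{5}{2} + 36\right) - 38 = \frac{67}{2} - 38 = - \frac{9}{2} \approx -4.5$)
$\left(v{\left(13 \right)} + p\right)^{2} = \left(0 - \frac{9}{2}\right)^{2} = \left(- \frac{9}{2}\right)^{2} = \frac{81}{4}$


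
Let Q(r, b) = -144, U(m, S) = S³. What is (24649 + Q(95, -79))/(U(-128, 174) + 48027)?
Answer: 1885/408927 ≈ 0.0046096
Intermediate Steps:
(24649 + Q(95, -79))/(U(-128, 174) + 48027) = (24649 - 144)/(174³ + 48027) = 24505/(5268024 + 48027) = 24505/5316051 = 24505*(1/5316051) = 1885/408927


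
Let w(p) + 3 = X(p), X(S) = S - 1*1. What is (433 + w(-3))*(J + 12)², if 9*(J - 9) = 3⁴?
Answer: 383400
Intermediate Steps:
J = 18 (J = 9 + (⅑)*3⁴ = 9 + (⅑)*81 = 9 + 9 = 18)
X(S) = -1 + S (X(S) = S - 1 = -1 + S)
w(p) = -4 + p (w(p) = -3 + (-1 + p) = -4 + p)
(433 + w(-3))*(J + 12)² = (433 + (-4 - 3))*(18 + 12)² = (433 - 7)*30² = 426*900 = 383400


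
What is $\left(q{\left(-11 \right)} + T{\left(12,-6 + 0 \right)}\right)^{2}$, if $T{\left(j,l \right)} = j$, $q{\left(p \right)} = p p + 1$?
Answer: $17956$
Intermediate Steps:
$q{\left(p \right)} = 1 + p^{2}$ ($q{\left(p \right)} = p^{2} + 1 = 1 + p^{2}$)
$\left(q{\left(-11 \right)} + T{\left(12,-6 + 0 \right)}\right)^{2} = \left(\left(1 + \left(-11\right)^{2}\right) + 12\right)^{2} = \left(\left(1 + 121\right) + 12\right)^{2} = \left(122 + 12\right)^{2} = 134^{2} = 17956$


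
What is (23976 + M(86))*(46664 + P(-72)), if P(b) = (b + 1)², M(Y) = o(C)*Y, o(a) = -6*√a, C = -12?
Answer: 1239679080 - 53359560*I*√3 ≈ 1.2397e+9 - 9.2422e+7*I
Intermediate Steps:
M(Y) = -12*I*Y*√3 (M(Y) = (-12*I*√3)*Y = -12*I*Y*√3)
P(b) = (1 + b)²
(23976 + M(86))*(46664 + P(-72)) = (23976 - 12*I*86*√3)*(46664 + (1 - 72)²) = (23976 - 1032*I*√3)*(46664 + (-71)²) = (23976 - 1032*I*√3)*(46664 + 5041) = (23976 - 1032*I*√3)*51705 = 1239679080 - 53359560*I*√3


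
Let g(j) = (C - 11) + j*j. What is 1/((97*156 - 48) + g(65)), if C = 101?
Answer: 1/19399 ≈ 5.1549e-5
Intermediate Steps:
g(j) = 90 + j**2 (g(j) = (101 - 11) + j*j = 90 + j**2)
1/((97*156 - 48) + g(65)) = 1/((97*156 - 48) + (90 + 65**2)) = 1/((15132 - 48) + (90 + 4225)) = 1/(15084 + 4315) = 1/19399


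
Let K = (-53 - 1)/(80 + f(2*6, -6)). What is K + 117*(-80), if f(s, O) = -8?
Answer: -37443/4 ≈ -9360.8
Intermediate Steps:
K = -3/4 (K = (-53 - 1)/(80 - 8) = -54/72 = -54*1/72 = -3/4 ≈ -0.75000)
K + 117*(-80) = -3/4 + 117*(-80) = -3/4 - 9360 = -37443/4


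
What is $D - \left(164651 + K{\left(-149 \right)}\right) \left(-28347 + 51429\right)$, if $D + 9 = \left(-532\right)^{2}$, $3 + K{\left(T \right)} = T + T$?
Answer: $-3793243685$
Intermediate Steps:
$K{\left(T \right)} = -3 + 2 T$ ($K{\left(T \right)} = -3 + \left(T + T\right) = -3 + 2 T$)
$D = 283015$ ($D = -9 + \left(-532\right)^{2} = -9 + 283024 = 283015$)
$D - \left(164651 + K{\left(-149 \right)}\right) \left(-28347 + 51429\right) = 283015 - \left(164651 + \left(-3 + 2 \left(-149\right)\right)\right) \left(-28347 + 51429\right) = 283015 - \left(164651 - 301\right) 23082 = 283015 - 164350 \cdot 23082 = 283015 - 3793526700 = -3793243685$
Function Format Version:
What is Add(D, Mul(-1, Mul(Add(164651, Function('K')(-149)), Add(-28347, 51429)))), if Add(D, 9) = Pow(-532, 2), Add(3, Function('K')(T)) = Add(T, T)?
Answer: -3793243685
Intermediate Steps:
Function('K')(T) = Add(-3, Mul(2, T)) (Function('K')(T) = Add(-3, Add(T, T)) = Add(-3, Mul(2, T)))
D = 283015 (D = Add(-9, Pow(-532, 2)) = Add(-9, 283024) = 283015)
Add(D, Mul(-1, Mul(Add(164651, Function('K')(-149)), Add(-28347, 51429)))) = Add(283015, Mul(-1, Mul(Add(164651, Add(-3, Mul(2, -149))), Add(-28347, 51429)))) = Add(283015, Mul(-1, Mul(Add(164651, Add(-3, -298)), 23082))) = Add(283015, Mul(-1, Mul(Add(164651, -301), 23082))) = Add(283015, Mul(-1, Mul(164350, 23082))) = Add(283015, Mul(-1, 3793526700)) = Add(283015, -3793526700) = -3793243685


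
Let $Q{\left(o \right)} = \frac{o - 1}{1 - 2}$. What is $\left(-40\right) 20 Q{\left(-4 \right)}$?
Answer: $-4000$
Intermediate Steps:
$Q{\left(o \right)} = 1 - o$ ($Q{\left(o \right)} = \frac{-1 + o}{-1} = \left(-1 + o\right) \left(-1\right) = 1 - o$)
$\left(-40\right) 20 Q{\left(-4 \right)} = \left(-40\right) 20 \left(1 - -4\right) = - 800 \left(1 + 4\right) = \left(-800\right) 5 = -4000$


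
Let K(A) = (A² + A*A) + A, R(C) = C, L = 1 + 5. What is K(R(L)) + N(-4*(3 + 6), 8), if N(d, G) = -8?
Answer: 70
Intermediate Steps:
L = 6
K(A) = A + 2*A² (K(A) = (A² + A²) + A = 2*A² + A = A + 2*A²)
K(R(L)) + N(-4*(3 + 6), 8) = 6*(1 + 2*6) - 8 = 6*(1 + 12) - 8 = 6*13 - 8 = 78 - 8 = 70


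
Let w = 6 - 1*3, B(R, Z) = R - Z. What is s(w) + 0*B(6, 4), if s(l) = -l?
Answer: -3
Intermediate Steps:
w = 3 (w = 6 - 3 = 3)
s(w) + 0*B(6, 4) = -1*3 + 0*(6 - 1*4) = -3 + 0*(6 - 4) = -3 + 0*2 = -3 + 0 = -3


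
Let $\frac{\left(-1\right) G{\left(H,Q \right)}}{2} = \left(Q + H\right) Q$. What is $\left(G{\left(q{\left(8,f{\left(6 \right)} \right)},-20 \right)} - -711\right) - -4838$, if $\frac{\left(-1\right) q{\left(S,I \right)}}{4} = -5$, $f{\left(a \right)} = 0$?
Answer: $5549$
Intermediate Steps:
$q{\left(S,I \right)} = 20$ ($q{\left(S,I \right)} = \left(-4\right) \left(-5\right) = 20$)
$G{\left(H,Q \right)} = - 2 Q \left(H + Q\right)$ ($G{\left(H,Q \right)} = - 2 \left(Q + H\right) Q = - 2 \left(H + Q\right) Q = - 2 Q \left(H + Q\right)$)
$\left(G{\left(q{\left(8,f{\left(6 \right)} \right)},-20 \right)} - -711\right) - -4838 = \left(\left(-2\right) \left(-20\right) \left(20 - 20\right) - -711\right) - -4838 = \left(\left(-2\right) \left(-20\right) 0 + 711\right) + 4838 = \left(0 + 711\right) + 4838 = 711 + 4838 = 5549$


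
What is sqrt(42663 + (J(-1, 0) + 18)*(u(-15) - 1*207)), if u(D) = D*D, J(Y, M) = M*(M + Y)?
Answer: sqrt(42987) ≈ 207.33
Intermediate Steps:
u(D) = D**2
sqrt(42663 + (J(-1, 0) + 18)*(u(-15) - 1*207)) = sqrt(42663 + (0*(0 - 1) + 18)*((-15)**2 - 1*207)) = sqrt(42663 + (0*(-1) + 18)*(225 - 207)) = sqrt(42663 + (0 + 18)*18) = sqrt(42663 + 18*18) = sqrt(42663 + 324) = sqrt(42987)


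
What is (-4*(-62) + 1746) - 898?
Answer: 1096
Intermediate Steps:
(-4*(-62) + 1746) - 898 = (248 + 1746) - 898 = 1994 - 898 = 1096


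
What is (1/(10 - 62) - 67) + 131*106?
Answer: 718587/52 ≈ 13819.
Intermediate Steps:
(1/(10 - 62) - 67) + 131*106 = (1/(-52) - 67) + 13886 = (-1/52 - 67) + 13886 = -3485/52 + 13886 = 718587/52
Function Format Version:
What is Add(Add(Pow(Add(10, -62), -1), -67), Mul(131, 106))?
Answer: Rational(718587, 52) ≈ 13819.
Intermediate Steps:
Add(Add(Pow(Add(10, -62), -1), -67), Mul(131, 106)) = Add(Add(Pow(-52, -1), -67), 13886) = Add(Add(Rational(-1, 52), -67), 13886) = Add(Rational(-3485, 52), 13886) = Rational(718587, 52)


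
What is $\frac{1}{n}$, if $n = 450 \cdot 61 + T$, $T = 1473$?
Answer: $\frac{1}{28923} \approx 3.4575 \cdot 10^{-5}$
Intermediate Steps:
$n = 28923$ ($n = 450 \cdot 61 + 1473 = 27450 + 1473 = 28923$)
$\frac{1}{n} = \frac{1}{28923}$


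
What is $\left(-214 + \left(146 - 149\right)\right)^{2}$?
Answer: $47089$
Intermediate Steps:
$\left(-214 + \left(146 - 149\right)\right)^{2} = \left(-214 - 3\right)^{2} = \left(-217\right)^{2} = 47089$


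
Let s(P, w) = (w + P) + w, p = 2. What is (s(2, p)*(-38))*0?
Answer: 0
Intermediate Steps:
s(P, w) = P + 2*w (s(P, w) = (P + w) + w = P + 2*w)
(s(2, p)*(-38))*0 = ((2 + 2*2)*(-38))*0 = ((2 + 4)*(-38))*0 = (6*(-38))*0 = -228*0 = 0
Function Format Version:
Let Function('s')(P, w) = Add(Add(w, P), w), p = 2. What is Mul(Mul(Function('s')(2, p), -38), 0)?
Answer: 0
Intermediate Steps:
Function('s')(P, w) = Add(P, Mul(2, w)) (Function('s')(P, w) = Add(Add(P, w), w) = Add(P, Mul(2, w)))
Mul(Mul(Function('s')(2, p), -38), 0) = Mul(Mul(Add(2, Mul(2, 2)), -38), 0) = Mul(Mul(Add(2, 4), -38), 0) = Mul(Mul(6, -38), 0) = Mul(-228, 0) = 0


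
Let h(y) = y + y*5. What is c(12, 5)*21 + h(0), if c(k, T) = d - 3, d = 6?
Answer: 63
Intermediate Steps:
c(k, T) = 3 (c(k, T) = 6 - 3 = 3)
h(y) = 6*y (h(y) = y + 5*y = 6*y)
c(12, 5)*21 + h(0) = 3*21 + 6*0 = 63 + 0 = 63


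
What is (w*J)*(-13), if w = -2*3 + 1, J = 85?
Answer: 5525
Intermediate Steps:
w = -5 (w = -6 + 1 = -5)
(w*J)*(-13) = -5*85*(-13) = -425*(-13) = 5525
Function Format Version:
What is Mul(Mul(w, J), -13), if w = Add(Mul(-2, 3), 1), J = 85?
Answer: 5525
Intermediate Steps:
w = -5 (w = Add(-6, 1) = -5)
Mul(Mul(w, J), -13) = Mul(Mul(-5, 85), -13) = Mul(-425, -13) = 5525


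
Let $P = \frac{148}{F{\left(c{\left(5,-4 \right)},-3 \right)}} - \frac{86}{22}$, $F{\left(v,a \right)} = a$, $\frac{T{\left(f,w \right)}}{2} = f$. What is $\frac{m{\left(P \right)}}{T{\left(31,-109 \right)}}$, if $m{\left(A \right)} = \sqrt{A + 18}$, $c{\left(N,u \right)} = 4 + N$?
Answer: $\frac{i \sqrt{38379}}{2046} \approx 0.095751 i$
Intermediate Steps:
$T{\left(f,w \right)} = 2 f$
$P = - \frac{1757}{33}$ ($P = \frac{148}{-3} - \frac{86}{22} = 148 \left(- \frac{1}{3}\right) - \frac{43}{11} = - \frac{148}{3} - \frac{43}{11} = - \frac{1757}{33} \approx -53.242$)
$m{\left(A \right)} = \sqrt{18 + A}$
$\frac{m{\left(P \right)}}{T{\left(31,-109 \right)}} = \frac{\sqrt{18 - \frac{1757}{33}}}{2 \cdot 31} = \frac{\sqrt{- \frac{1163}{33}}}{62} = \frac{i \sqrt{38379}}{33} \cdot \frac{1}{62} = \frac{i \sqrt{38379}}{2046}$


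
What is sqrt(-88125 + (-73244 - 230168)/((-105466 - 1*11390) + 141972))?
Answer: 2*I*sqrt(868719629778)/6279 ≈ 296.88*I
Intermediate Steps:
sqrt(-88125 + (-73244 - 230168)/((-105466 - 1*11390) + 141972)) = sqrt(-88125 - 303412/((-105466 - 11390) + 141972)) = sqrt(-88125 - 303412/(-116856 + 141972)) = sqrt(-88125 - 303412/25116) = sqrt(-88125 - 303412*1/25116) = sqrt(-88125 - 75853/6279) = sqrt(-553412728/6279) = 2*I*sqrt(868719629778)/6279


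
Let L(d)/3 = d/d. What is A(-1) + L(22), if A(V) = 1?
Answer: 4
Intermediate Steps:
L(d) = 3 (L(d) = 3*(d/d) = 3*1 = 3)
A(-1) + L(22) = 1 + 3 = 4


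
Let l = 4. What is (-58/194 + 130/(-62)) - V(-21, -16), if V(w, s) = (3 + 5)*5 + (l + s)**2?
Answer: -560492/3007 ≈ -186.40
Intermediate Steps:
V(w, s) = 40 + (4 + s)**2 (V(w, s) = (3 + 5)*5 + (4 + s)**2 = 8*5 + (4 + s)**2 = 40 + (4 + s)**2)
(-58/194 + 130/(-62)) - V(-21, -16) = (-58/194 + 130/(-62)) - (40 + (4 - 16)**2) = (-58*1/194 + 130*(-1/62)) - (40 + (-12)**2) = (-29/97 - 65/31) - (40 + 144) = -7204/3007 - 1*184 = -7204/3007 - 184 = -560492/3007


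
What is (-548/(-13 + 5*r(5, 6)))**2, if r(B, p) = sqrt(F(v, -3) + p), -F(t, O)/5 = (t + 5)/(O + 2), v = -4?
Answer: 300304/(13 - 5*sqrt(11))**2 ≈ 23390.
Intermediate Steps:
F(t, O) = -5*(5 + t)/(2 + O) (F(t, O) = -5*(t + 5)/(O + 2) = -5*(5 + t)/(2 + O))
r(B, p) = sqrt(5 + p) (r(B, p) = sqrt(5*(-5 - 1*(-4))/(2 - 3) + p) = sqrt(5*(-5 + 4)/(-1) + p) = sqrt(5*(-1)*(-1) + p) = sqrt(5 + p))
(-548/(-13 + 5*r(5, 6)))**2 = (-548/(-13 + 5*sqrt(5 + 6)))**2 = (-548/(-13 + 5*sqrt(11)))**2 = 300304/(-13 + 5*sqrt(11))**2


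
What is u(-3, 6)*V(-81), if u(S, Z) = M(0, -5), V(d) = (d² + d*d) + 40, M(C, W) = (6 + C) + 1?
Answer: 92134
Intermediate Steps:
M(C, W) = 7 + C
V(d) = 40 + 2*d² (V(d) = (d² + d²) + 40 = 2*d² + 40 = 40 + 2*d²)
u(S, Z) = 7 (u(S, Z) = 7 + 0 = 7)
u(-3, 6)*V(-81) = 7*(40 + 2*(-81)²) = 7*(40 + 2*6561) = 7*(40 + 13122) = 7*13162 = 92134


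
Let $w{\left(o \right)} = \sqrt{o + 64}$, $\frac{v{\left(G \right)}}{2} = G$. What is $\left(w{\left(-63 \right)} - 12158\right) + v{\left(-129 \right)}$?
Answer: $-12415$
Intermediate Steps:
$v{\left(G \right)} = 2 G$
$w{\left(o \right)} = \sqrt{64 + o}$
$\left(w{\left(-63 \right)} - 12158\right) + v{\left(-129 \right)} = \left(\sqrt{64 - 63} - 12158\right) + 2 \left(-129\right) = \left(\sqrt{1} - 12158\right) - 258 = \left(1 - 12158\right) - 258 = -12157 - 258 = -12415$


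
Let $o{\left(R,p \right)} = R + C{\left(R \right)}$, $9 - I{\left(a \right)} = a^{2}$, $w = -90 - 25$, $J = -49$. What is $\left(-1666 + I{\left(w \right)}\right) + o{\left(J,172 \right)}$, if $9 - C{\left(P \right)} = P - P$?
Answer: $-14922$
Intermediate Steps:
$w = -115$
$C{\left(P \right)} = 9$ ($C{\left(P \right)} = 9 - \left(P - P\right) = 9 - 0 = 9 + 0 = 9$)
$I{\left(a \right)} = 9 - a^{2}$
$o{\left(R,p \right)} = 9 + R$ ($o{\left(R,p \right)} = R + 9 = 9 + R$)
$\left(-1666 + I{\left(w \right)}\right) + o{\left(J,172 \right)} = \left(-1666 + \left(9 - \left(-115\right)^{2}\right)\right) + \left(9 - 49\right) = \left(-1666 + \left(9 - 13225\right)\right) - 40 = \left(-1666 - 13216\right) - 40 = -14882 - 40 = -14922$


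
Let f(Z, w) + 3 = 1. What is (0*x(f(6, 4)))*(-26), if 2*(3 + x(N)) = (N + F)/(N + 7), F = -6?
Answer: 0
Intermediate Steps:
f(Z, w) = -2 (f(Z, w) = -3 + 1 = -2)
x(N) = -3 + (-6 + N)/(2*(7 + N)) (x(N) = -3 + ((N - 6)/(N + 7))/2 = -3 + ((-6 + N)/(7 + N))/2 = -3 + (-6 + N)/(2*(7 + N)))
(0*x(f(6, 4)))*(-26) = (0*((-48 - 5*(-2))/(2*(7 - 2))))*(-26) = (0*((1/2)*(-48 + 10)/5))*(-26) = (0*((1/2)*(1/5)*(-38)))*(-26) = (0*(-19/5))*(-26) = 0*(-26) = 0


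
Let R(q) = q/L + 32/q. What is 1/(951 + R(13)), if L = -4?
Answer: 52/49411 ≈ 0.0010524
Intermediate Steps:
R(q) = 32/q - q/4 (R(q) = q/(-4) + 32/q = q*(-¼) + 32/q = -q/4 + 32/q = 32/q - q/4)
1/(951 + R(13)) = 1/(951 + (32/13 - ¼*13)) = 1/(951 + (32*(1/13) - 13/4)) = 1/(951 + (32/13 - 13/4)) = 1/(951 - 41/52) = 1/(49411/52) = 52/49411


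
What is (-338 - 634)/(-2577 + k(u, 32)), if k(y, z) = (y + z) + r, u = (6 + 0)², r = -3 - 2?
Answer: 162/419 ≈ 0.38663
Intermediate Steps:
r = -5
u = 36 (u = 6² = 36)
k(y, z) = -5 + y + z (k(y, z) = (y + z) - 5 = -5 + y + z)
(-338 - 634)/(-2577 + k(u, 32)) = (-338 - 634)/(-2577 + (-5 + 36 + 32)) = -972/(-2577 + 63) = -972/(-2514) = -972*(-1/2514) = 162/419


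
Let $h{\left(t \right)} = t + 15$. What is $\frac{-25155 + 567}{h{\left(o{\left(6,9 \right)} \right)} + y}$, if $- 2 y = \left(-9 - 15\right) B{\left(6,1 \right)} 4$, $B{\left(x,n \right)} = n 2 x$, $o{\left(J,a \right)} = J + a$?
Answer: $- \frac{4098}{101} \approx -40.574$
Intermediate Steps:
$h{\left(t \right)} = 15 + t$
$B{\left(x,n \right)} = 2 n x$
$y = 576$ ($y = - \frac{\left(-9 - 15\right) 2 \cdot 1 \cdot 6 \cdot 4}{2} = - \frac{\left(-24\right) 12 \cdot 4}{2} = - \frac{\left(-288\right) 4}{2} = \left(- \frac{1}{2}\right) \left(-1152\right) = 576$)
$\frac{-25155 + 567}{h{\left(o{\left(6,9 \right)} \right)} + y} = \frac{-25155 + 567}{\left(15 + \left(6 + 9\right)\right) + 576} = - \frac{24588}{\left(15 + 15\right) + 576} = - \frac{24588}{30 + 576} = - \frac{24588}{606} = \left(-24588\right) \frac{1}{606} = - \frac{4098}{101}$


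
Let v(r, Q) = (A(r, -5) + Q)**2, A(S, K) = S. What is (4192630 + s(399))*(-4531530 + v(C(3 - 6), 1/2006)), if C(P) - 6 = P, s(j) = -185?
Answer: -76449249779819937955/4024036 ≈ -1.8998e+13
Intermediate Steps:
C(P) = 6 + P
v(r, Q) = (Q + r)**2 (v(r, Q) = (r + Q)**2 = (Q + r)**2)
(4192630 + s(399))*(-4531530 + v(C(3 - 6), 1/2006)) = (4192630 - 185)*(-4531530 + (1/2006 + (6 + (3 - 6)))**2) = 4192445*(-4531530 + (1/2006 + (6 - 3))**2) = 4192445*(-4531530 + (1/2006 + 3)**2) = 4192445*(-4531530 + (6019/2006)**2) = 4192445*(-4531530 + 36228361/4024036) = 4192445*(-18235003626719/4024036) = -76449249779819937955/4024036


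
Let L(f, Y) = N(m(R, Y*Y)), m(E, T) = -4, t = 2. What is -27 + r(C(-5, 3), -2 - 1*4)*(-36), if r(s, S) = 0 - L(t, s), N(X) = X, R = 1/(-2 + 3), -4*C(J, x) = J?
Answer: -171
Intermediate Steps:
C(J, x) = -J/4
R = 1 (R = 1/1 = 1)
L(f, Y) = -4
r(s, S) = 4 (r(s, S) = 0 - 1*(-4) = 0 + 4 = 4)
-27 + r(C(-5, 3), -2 - 1*4)*(-36) = -27 + 4*(-36) = -27 - 144 = -171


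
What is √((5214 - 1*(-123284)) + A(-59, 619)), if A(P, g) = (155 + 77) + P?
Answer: √128671 ≈ 358.71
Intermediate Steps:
A(P, g) = 232 + P
√((5214 - 1*(-123284)) + A(-59, 619)) = √((5214 - 1*(-123284)) + (232 - 59)) = √((5214 + 123284) + 173) = √(128498 + 173) = √128671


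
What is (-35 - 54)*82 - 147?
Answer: -7445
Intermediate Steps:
(-35 - 54)*82 - 147 = -89*82 - 147 = -7298 - 147 = -7445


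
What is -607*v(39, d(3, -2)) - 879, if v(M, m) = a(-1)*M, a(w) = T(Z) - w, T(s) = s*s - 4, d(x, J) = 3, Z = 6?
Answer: -782088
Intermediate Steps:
T(s) = -4 + s² (T(s) = s² - 4 = -4 + s²)
a(w) = 32 - w (a(w) = (-4 + 6²) - w = (-4 + 36) - w = 32 - w)
v(M, m) = 33*M (v(M, m) = (32 - 1*(-1))*M = (32 + 1)*M = 33*M)
-607*v(39, d(3, -2)) - 879 = -20031*39 - 879 = -607*1287 - 879 = -781209 - 879 = -782088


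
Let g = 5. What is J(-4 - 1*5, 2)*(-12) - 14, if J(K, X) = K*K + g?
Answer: -1046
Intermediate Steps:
J(K, X) = 5 + K² (J(K, X) = K*K + 5 = K² + 5 = 5 + K²)
J(-4 - 1*5, 2)*(-12) - 14 = (5 + (-4 - 1*5)²)*(-12) - 14 = (5 + (-4 - 5)²)*(-12) - 14 = (5 + (-9)²)*(-12) - 14 = (5 + 81)*(-12) - 14 = 86*(-12) - 14 = -1032 - 14 = -1046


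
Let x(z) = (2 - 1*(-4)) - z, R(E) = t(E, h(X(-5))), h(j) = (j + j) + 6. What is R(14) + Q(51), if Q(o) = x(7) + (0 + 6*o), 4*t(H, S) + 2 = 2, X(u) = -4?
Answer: 305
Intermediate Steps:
h(j) = 6 + 2*j (h(j) = 2*j + 6 = 6 + 2*j)
t(H, S) = 0 (t(H, S) = -½ + (¼)*2 = -½ + ½ = 0)
R(E) = 0
x(z) = 6 - z (x(z) = (2 + 4) - z = 6 - z)
Q(o) = -1 + 6*o (Q(o) = (6 - 1*7) + (0 + 6*o) = (6 - 7) + 6*o = -1 + 6*o)
R(14) + Q(51) = 0 + (-1 + 6*51) = 0 + (-1 + 306) = 0 + 305 = 305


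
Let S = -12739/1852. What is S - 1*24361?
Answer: -45129311/1852 ≈ -24368.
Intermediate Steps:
S = -12739/1852 (S = -12739*1/1852 = -12739/1852 ≈ -6.8785)
S - 1*24361 = -12739/1852 - 1*24361 = -12739/1852 - 24361 = -45129311/1852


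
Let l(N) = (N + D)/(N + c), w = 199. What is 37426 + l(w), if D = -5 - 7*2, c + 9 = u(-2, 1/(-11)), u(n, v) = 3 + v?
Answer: 39709976/1061 ≈ 37427.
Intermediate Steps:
c = -67/11 (c = -9 + (3 + 1/(-11)) = -9 + (3 - 1/11) = -9 + 32/11 = -67/11 ≈ -6.0909)
D = -19 (D = -5 - 14 = -19)
l(N) = (-19 + N)/(-67/11 + N) (l(N) = (N - 19)/(N - 67/11) = (-19 + N)/(-67/11 + N))
37426 + l(w) = 37426 + 11*(-19 + 199)/(-67 + 11*199) = 37426 + 11*180/(-67 + 2189) = 37426 + 11*180/2122 = 37426 + 11*(1/2122)*180 = 37426 + 990/1061 = 39709976/1061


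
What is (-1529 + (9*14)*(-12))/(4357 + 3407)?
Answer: -3041/7764 ≈ -0.39168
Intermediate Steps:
(-1529 + (9*14)*(-12))/(4357 + 3407) = (-1529 + 126*(-12))/7764 = (-1529 - 1512)*(1/7764) = -3041*1/7764 = -3041/7764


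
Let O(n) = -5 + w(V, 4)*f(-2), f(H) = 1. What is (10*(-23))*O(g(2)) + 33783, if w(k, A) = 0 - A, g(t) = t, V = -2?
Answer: 35853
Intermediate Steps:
w(k, A) = -A
O(n) = -9 (O(n) = -5 - 1*4*1 = -5 - 4*1 = -5 - 4 = -9)
(10*(-23))*O(g(2)) + 33783 = (10*(-23))*(-9) + 33783 = -230*(-9) + 33783 = 2070 + 33783 = 35853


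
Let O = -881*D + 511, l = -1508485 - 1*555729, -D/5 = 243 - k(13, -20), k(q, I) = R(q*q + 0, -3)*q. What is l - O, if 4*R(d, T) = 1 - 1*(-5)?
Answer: -6098485/2 ≈ -3.0492e+6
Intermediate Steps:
R(d, T) = 3/2 (R(d, T) = (1 - 1*(-5))/4 = (1 + 5)/4 = (1/4)*6 = 3/2)
k(q, I) = 3*q/2
D = -2235/2 (D = -5*(243 - 3*13/2) = -5*(243 - 1*39/2) = -5*(243 - 39/2) = -5*447/2 = -2235/2 ≈ -1117.5)
l = -2064214 (l = -1508485 - 555729 = -2064214)
O = 1970057/2 (O = -881*(-2235/2) + 511 = 1969035/2 + 511 = 1970057/2 ≈ 9.8503e+5)
l - O = -2064214 - 1*1970057/2 = -2064214 - 1970057/2 = -6098485/2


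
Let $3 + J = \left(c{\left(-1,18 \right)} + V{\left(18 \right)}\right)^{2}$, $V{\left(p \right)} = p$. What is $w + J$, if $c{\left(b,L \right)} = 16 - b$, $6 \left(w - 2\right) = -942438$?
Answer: $-155849$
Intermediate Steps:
$w = -157071$ ($w = 2 + \frac{1}{6} \left(-942438\right) = 2 - 157073 = -157071$)
$J = 1222$ ($J = -3 + \left(\left(16 - -1\right) + 18\right)^{2} = -3 + \left(\left(16 + 1\right) + 18\right)^{2} = -3 + \left(17 + 18\right)^{2} = -3 + 35^{2} = -3 + 1225 = 1222$)
$w + J = -157071 + 1222 = -155849$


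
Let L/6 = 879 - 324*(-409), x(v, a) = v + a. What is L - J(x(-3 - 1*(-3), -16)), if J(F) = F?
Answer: 800386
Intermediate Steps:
x(v, a) = a + v
L = 800370 (L = 6*(879 - 324*(-409)) = 6*(879 + 132516) = 6*133395 = 800370)
L - J(x(-3 - 1*(-3), -16)) = 800370 - (-16 + (-3 - 1*(-3))) = 800370 - (-16 + (-3 + 3)) = 800370 - (-16 + 0) = 800370 - 1*(-16) = 800370 + 16 = 800386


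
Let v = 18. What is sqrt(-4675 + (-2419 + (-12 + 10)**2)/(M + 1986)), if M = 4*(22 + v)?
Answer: I*sqrt(21535034890)/2146 ≈ 68.382*I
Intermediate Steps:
M = 160 (M = 4*(22 + 18) = 4*40 = 160)
sqrt(-4675 + (-2419 + (-12 + 10)**2)/(M + 1986)) = sqrt(-4675 + (-2419 + (-12 + 10)**2)/(160 + 1986)) = sqrt(-4675 + (-2419 + (-2)**2)/2146) = sqrt(-4675 + (-2419 + 4)*(1/2146)) = sqrt(-4675 - 2415*1/2146) = sqrt(-4675 - 2415/2146) = sqrt(-10034965/2146) = I*sqrt(21535034890)/2146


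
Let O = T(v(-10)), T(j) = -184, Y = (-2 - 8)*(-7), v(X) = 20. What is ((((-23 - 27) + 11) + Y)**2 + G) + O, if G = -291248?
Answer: -290471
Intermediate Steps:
Y = 70 (Y = -10*(-7) = 70)
O = -184
((((-23 - 27) + 11) + Y)**2 + G) + O = ((((-23 - 27) + 11) + 70)**2 - 291248) - 184 = (((-50 + 11) + 70)**2 - 291248) - 184 = ((-39 + 70)**2 - 291248) - 184 = (31**2 - 291248) - 184 = (961 - 291248) - 184 = -290287 - 184 = -290471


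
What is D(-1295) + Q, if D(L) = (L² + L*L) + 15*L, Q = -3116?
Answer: 3331509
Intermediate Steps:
D(L) = 2*L² + 15*L (D(L) = (L² + L²) + 15*L = 2*L² + 15*L)
D(-1295) + Q = -1295*(15 + 2*(-1295)) - 3116 = -1295*(15 - 2590) - 3116 = -1295*(-2575) - 3116 = 3334625 - 3116 = 3331509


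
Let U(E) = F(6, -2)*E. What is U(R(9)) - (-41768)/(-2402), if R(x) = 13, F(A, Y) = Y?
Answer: -52110/1201 ≈ -43.389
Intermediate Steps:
U(E) = -2*E
U(R(9)) - (-41768)/(-2402) = -2*13 - (-41768)/(-2402) = -26 - (-41768)*(-1)/2402 = -26 - 1*20884/1201 = -26 - 20884/1201 = -52110/1201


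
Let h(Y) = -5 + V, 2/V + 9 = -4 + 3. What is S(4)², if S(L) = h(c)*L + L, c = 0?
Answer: 7056/25 ≈ 282.24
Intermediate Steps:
V = -⅕ (V = 2/(-9 + (-4 + 3)) = 2/(-9 - 1) = 2/(-10) = 2*(-⅒) = -⅕ ≈ -0.20000)
h(Y) = -26/5 (h(Y) = -5 - ⅕ = -26/5)
S(L) = -21*L/5 (S(L) = -26*L/5 + L = -21*L/5)
S(4)² = (-21/5*4)² = (-84/5)² = 7056/25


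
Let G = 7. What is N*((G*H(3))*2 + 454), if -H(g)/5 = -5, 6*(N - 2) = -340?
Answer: -43952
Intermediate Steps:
N = -164/3 (N = 2 + (⅙)*(-340) = 2 - 170/3 = -164/3 ≈ -54.667)
H(g) = 25 (H(g) = -5*(-5) = 25)
N*((G*H(3))*2 + 454) = -164*((7*25)*2 + 454)/3 = -164*(175*2 + 454)/3 = -164*(350 + 454)/3 = -164/3*804 = -43952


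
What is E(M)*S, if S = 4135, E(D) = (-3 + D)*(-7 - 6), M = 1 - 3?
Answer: 268775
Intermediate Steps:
M = -2
E(D) = 39 - 13*D (E(D) = (-3 + D)*(-13) = 39 - 13*D)
E(M)*S = (39 - 13*(-2))*4135 = (39 + 26)*4135 = 65*4135 = 268775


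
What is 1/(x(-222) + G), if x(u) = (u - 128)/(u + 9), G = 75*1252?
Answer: 213/20001050 ≈ 1.0649e-5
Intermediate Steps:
G = 93900
x(u) = (-128 + u)/(9 + u)
1/(x(-222) + G) = 1/((-128 - 222)/(9 - 222) + 93900) = 1/(-350/(-213) + 93900) = 1/(-1/213*(-350) + 93900) = 1/(350/213 + 93900) = 1/(20001050/213) = 213/20001050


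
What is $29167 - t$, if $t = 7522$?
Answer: $21645$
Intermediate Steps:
$29167 - t = 29167 - 7522 = 21645$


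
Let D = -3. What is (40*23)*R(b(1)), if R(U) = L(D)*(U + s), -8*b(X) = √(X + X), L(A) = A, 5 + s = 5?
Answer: 345*√2 ≈ 487.90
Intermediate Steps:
s = 0 (s = -5 + 5 = 0)
b(X) = -√2*√X/8 (b(X) = -√(X + X)/8 = -√2*√X/8)
R(U) = -3*U (R(U) = -3*(U + 0) = -3*U)
(40*23)*R(b(1)) = (40*23)*(-(-3)*√2*√1/8) = 920*(-(-3)*√2/8) = 920*(3*√2/8) = 345*√2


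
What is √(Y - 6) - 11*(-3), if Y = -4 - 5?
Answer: 33 + I*√15 ≈ 33.0 + 3.873*I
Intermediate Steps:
Y = -9
√(Y - 6) - 11*(-3) = √(-9 - 6) - 11*(-3) = √(-15) + 33 = I*√15 + 33 = 33 + I*√15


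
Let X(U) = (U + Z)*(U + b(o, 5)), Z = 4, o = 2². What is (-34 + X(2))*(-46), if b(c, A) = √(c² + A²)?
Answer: 1012 - 276*√41 ≈ -755.26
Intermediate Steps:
o = 4
b(c, A) = √(A² + c²)
X(U) = (4 + U)*(U + √41) (X(U) = (U + 4)*(U + √(5² + 4²)) = (4 + U)*(U + √(25 + 16)) = (4 + U)*(U + √41))
(-34 + X(2))*(-46) = (-34 + (2² + 4*2 + 4*√41 + 2*√41))*(-46) = (-34 + (4 + 8 + 4*√41 + 2*√41))*(-46) = (-34 + (12 + 6*√41))*(-46) = (-22 + 6*√41)*(-46) = 1012 - 276*√41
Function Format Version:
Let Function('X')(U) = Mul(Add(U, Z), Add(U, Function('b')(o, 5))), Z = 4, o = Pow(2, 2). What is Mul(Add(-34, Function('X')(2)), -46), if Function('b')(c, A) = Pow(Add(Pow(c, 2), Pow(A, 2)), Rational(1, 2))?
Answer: Add(1012, Mul(-276, Pow(41, Rational(1, 2)))) ≈ -755.26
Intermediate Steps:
o = 4
Function('b')(c, A) = Pow(Add(Pow(A, 2), Pow(c, 2)), Rational(1, 2))
Function('X')(U) = Mul(Add(4, U), Add(U, Pow(41, Rational(1, 2)))) (Function('X')(U) = Mul(Add(U, 4), Add(U, Pow(Add(Pow(5, 2), Pow(4, 2)), Rational(1, 2)))) = Mul(Add(4, U), Add(U, Pow(Add(25, 16), Rational(1, 2)))) = Mul(Add(4, U), Add(U, Pow(41, Rational(1, 2)))))
Mul(Add(-34, Function('X')(2)), -46) = Mul(Add(-34, Add(Pow(2, 2), Mul(4, 2), Mul(4, Pow(41, Rational(1, 2))), Mul(2, Pow(41, Rational(1, 2))))), -46) = Mul(Add(-34, Add(4, 8, Mul(4, Pow(41, Rational(1, 2))), Mul(2, Pow(41, Rational(1, 2))))), -46) = Mul(Add(-34, Add(12, Mul(6, Pow(41, Rational(1, 2))))), -46) = Mul(Add(-22, Mul(6, Pow(41, Rational(1, 2)))), -46) = Add(1012, Mul(-276, Pow(41, Rational(1, 2))))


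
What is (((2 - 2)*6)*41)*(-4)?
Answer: 0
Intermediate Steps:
(((2 - 2)*6)*41)*(-4) = ((0*6)*41)*(-4) = (0*41)*(-4) = 0*(-4) = 0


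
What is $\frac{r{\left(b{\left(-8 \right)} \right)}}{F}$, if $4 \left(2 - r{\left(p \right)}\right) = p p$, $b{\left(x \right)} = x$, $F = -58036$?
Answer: $\frac{7}{29018} \approx 0.00024123$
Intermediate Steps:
$r{\left(p \right)} = 2 - \frac{p^{2}}{4}$ ($r{\left(p \right)} = 2 - \frac{p p}{4} = 2 - \frac{p^{2}}{4}$)
$\frac{r{\left(b{\left(-8 \right)} \right)}}{F} = \frac{2 - \frac{\left(-8\right)^{2}}{4}}{-58036} = \left(2 - 16\right) \left(- \frac{1}{58036}\right) = \left(-14\right) \left(- \frac{1}{58036}\right) = \frac{7}{29018}$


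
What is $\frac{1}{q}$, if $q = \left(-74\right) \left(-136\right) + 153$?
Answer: $\frac{1}{10217} \approx 9.7876 \cdot 10^{-5}$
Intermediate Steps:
$q = 10217$ ($q = 10064 + 153 = 10217$)
$\frac{1}{q} = \frac{1}{10217}$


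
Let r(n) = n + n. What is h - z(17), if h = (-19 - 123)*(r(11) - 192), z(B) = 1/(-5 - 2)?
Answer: 168981/7 ≈ 24140.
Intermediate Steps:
r(n) = 2*n
z(B) = -1/7 (z(B) = 1/(-7) = -1/7)
h = 24140 (h = (-19 - 123)*(2*11 - 192) = -142*(22 - 192) = -142*(-170) = 24140)
h - z(17) = 24140 - 1*(-1/7) = 24140 + 1/7 = 168981/7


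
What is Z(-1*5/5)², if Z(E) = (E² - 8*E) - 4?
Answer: 25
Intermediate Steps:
Z(E) = -4 + E² - 8*E
Z(-1*5/5)² = (-4 + (-1*5/5)² - 8*(-1*5)/5)² = (-4 + (-5*⅕)² - (-40)/5)² = (-4 + (-1)² - 8*(-1))² = (-4 + 1 + 8)² = 5² = 25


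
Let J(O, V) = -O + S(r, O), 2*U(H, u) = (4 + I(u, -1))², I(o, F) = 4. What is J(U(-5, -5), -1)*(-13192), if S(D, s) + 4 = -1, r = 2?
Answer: 488104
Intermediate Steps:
S(D, s) = -5 (S(D, s) = -4 - 1 = -5)
U(H, u) = 32 (U(H, u) = (4 + 4)²/2 = (½)*8² = (½)*64 = 32)
J(O, V) = -5 - O (J(O, V) = -O - 5 = -5 - O)
J(U(-5, -5), -1)*(-13192) = (-5 - 1*32)*(-13192) = (-5 - 32)*(-13192) = -37*(-13192) = 488104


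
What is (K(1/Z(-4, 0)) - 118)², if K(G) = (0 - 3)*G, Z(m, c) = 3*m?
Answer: 221841/16 ≈ 13865.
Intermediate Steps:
K(G) = -3*G
(K(1/Z(-4, 0)) - 118)² = (-3/(3*(-4)) - 118)² = (-3/(-12) - 118)² = (-3*(-1/12) - 118)² = (¼ - 118)² = (-471/4)² = 221841/16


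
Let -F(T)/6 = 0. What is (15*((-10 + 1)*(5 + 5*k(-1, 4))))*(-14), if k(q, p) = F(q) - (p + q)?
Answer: -18900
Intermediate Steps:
F(T) = 0 (F(T) = -6*0 = 0)
k(q, p) = -p - q (k(q, p) = 0 - (p + q) = 0 + (-p - q) = -p - q)
(15*((-10 + 1)*(5 + 5*k(-1, 4))))*(-14) = (15*((-10 + 1)*(5 + 5*(-1*4 - 1*(-1)))))*(-14) = (15*(-9*(5 + 5*(-4 + 1))))*(-14) = (15*(-9*(5 + 5*(-3))))*(-14) = (15*(-9*(5 - 15)))*(-14) = (15*(-9*(-10)))*(-14) = (15*90)*(-14) = 1350*(-14) = -18900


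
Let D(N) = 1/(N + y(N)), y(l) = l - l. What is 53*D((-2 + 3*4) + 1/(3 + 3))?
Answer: 318/61 ≈ 5.2131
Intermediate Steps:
y(l) = 0
D(N) = 1/N (D(N) = 1/(N + 0) = 1/N)
53*D((-2 + 3*4) + 1/(3 + 3)) = 53/((-2 + 3*4) + 1/(3 + 3)) = 53/((-2 + 12) + 1/6) = 53/(10 + ⅙) = 53/(61/6) = 53*(6/61) = 318/61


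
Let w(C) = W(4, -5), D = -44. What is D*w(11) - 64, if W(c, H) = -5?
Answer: 156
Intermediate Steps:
w(C) = -5
D*w(11) - 64 = -44*(-5) - 64 = 220 - 64 = 156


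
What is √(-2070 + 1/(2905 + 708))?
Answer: I*√27021298217/3613 ≈ 45.497*I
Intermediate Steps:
√(-2070 + 1/(2905 + 708)) = √(-2070 + 1/3613) = √(-7478909/3613) = I*√27021298217/3613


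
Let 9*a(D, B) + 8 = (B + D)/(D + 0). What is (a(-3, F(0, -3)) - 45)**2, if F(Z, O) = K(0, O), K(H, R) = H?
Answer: 169744/81 ≈ 2095.6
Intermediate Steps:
F(Z, O) = 0
a(D, B) = -8/9 + (B + D)/(9*D) (a(D, B) = -8/9 + ((B + D)/(D + 0))/9 = -8/9 + ((B + D)/D)/9 = -8/9 + (B + D)/(9*D))
(a(-3, F(0, -3)) - 45)**2 = ((1/9)*(0 - 7*(-3))/(-3) - 45)**2 = ((1/9)*(-1/3)*(0 + 21) - 45)**2 = ((1/9)*(-1/3)*21 - 45)**2 = (-7/9 - 45)**2 = (-412/9)**2 = 169744/81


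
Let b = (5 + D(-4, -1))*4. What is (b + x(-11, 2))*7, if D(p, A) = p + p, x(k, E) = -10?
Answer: -154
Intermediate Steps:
D(p, A) = 2*p
b = -12 (b = (5 + 2*(-4))*4 = (5 - 8)*4 = -3*4 = -12)
(b + x(-11, 2))*7 = (-12 - 10)*7 = -22*7 = -154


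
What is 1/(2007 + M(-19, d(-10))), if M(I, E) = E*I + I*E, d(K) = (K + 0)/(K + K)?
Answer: 1/1988 ≈ 0.00050302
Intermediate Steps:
d(K) = ½ (d(K) = K/((2*K)) = K*(1/(2*K)) = ½)
M(I, E) = 2*E*I (M(I, E) = E*I + E*I = 2*E*I)
1/(2007 + M(-19, d(-10))) = 1/(2007 + 2*(½)*(-19)) = 1/(2007 - 19) = 1/1988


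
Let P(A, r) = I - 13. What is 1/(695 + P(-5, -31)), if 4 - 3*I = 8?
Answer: 3/2042 ≈ 0.0014691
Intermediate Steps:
I = -4/3 (I = 4/3 - ⅓*8 = 4/3 - 8/3 = -4/3 ≈ -1.3333)
P(A, r) = -43/3 (P(A, r) = -4/3 - 13 = -43/3)
1/(695 + P(-5, -31)) = 1/(695 - 43/3) = 1/(2042/3) = 3/2042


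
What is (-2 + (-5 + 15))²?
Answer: 64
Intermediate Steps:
(-2 + (-5 + 15))² = (-2 + 10)² = 8² = 64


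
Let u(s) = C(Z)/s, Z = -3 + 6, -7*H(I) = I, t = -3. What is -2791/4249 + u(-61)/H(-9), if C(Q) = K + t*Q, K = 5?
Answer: -1413287/2332701 ≈ -0.60586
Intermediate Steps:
H(I) = -I/7
Z = 3
C(Q) = 5 - 3*Q
u(s) = -4/s (u(s) = (5 - 3*3)/s = (5 - 9)/s = -4/s)
-2791/4249 + u(-61)/H(-9) = -2791/4249 + (-4/(-61))/((-⅐*(-9))) = -2791*1/4249 + (-4*(-1/61))/(9/7) = -2791/4249 + (4/61)*(7/9) = -2791/4249 + 28/549 = -1413287/2332701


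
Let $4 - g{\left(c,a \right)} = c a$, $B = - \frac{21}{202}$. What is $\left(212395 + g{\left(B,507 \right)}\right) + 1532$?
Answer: $\frac{43224709}{202} \approx 2.1398 \cdot 10^{5}$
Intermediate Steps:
$B = - \frac{21}{202}$ ($B = \left(-21\right) \frac{1}{202} = - \frac{21}{202} \approx -0.10396$)
$g{\left(c,a \right)} = 4 - a c$ ($g{\left(c,a \right)} = 4 - c a = 4 - a c$)
$\left(212395 + g{\left(B,507 \right)}\right) + 1532 = \left(212395 - \left(-4 + 507 \left(- \frac{21}{202}\right)\right)\right) + 1532 = \left(212395 + \left(4 + \frac{10647}{202}\right)\right) + 1532 = \left(212395 + \frac{11455}{202}\right) + 1532 = \frac{42915245}{202} + 1532 = \frac{43224709}{202}$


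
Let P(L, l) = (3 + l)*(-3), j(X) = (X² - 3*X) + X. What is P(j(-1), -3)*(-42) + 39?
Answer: 39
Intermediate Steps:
j(X) = X² - 2*X
P(L, l) = -9 - 3*l
P(j(-1), -3)*(-42) + 39 = (-9 - 3*(-3))*(-42) + 39 = (-9 + 9)*(-42) + 39 = 0*(-42) + 39 = 0 + 39 = 39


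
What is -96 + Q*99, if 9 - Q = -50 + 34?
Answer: 2379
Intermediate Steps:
Q = 25 (Q = 9 - (-50 + 34) = 9 - 1*(-16) = 9 + 16 = 25)
-96 + Q*99 = -96 + 25*99 = -96 + 2475 = 2379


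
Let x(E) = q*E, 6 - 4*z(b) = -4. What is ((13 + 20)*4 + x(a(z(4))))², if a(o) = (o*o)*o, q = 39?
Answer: 35176761/64 ≈ 5.4964e+5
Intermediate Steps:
z(b) = 5/2 (z(b) = 3/2 - ¼*(-4) = 3/2 + 1 = 5/2)
a(o) = o³ (a(o) = o²*o = o³)
x(E) = 39*E
((13 + 20)*4 + x(a(z(4))))² = ((13 + 20)*4 + 39*(5/2)³)² = (33*4 + 39*(125/8))² = (132 + 4875/8)² = (5931/8)² = 35176761/64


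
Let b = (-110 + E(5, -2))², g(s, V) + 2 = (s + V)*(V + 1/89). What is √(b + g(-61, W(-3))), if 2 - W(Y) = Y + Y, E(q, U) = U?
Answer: √95981961/89 ≈ 110.08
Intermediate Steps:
W(Y) = 2 - 2*Y (W(Y) = 2 - (Y + Y) = 2 - 2*Y)
g(s, V) = -2 + (1/89 + V)*(V + s) (g(s, V) = -2 + (s + V)*(V + 1/89) = -2 + (V + s)*(V + 1/89) = -2 + (V + s)*(1/89 + V) = -2 + (1/89 + V)*(V + s))
b = 12544 (b = (-110 - 2)² = (-112)² = 12544)
√(b + g(-61, W(-3))) = √(12544 + (-2 + (2 - 2*(-3))² + (2 - 2*(-3))/89 + (1/89)*(-61) + (2 - 2*(-3))*(-61))) = √(12544 + (-2 + (2 + 6)² + (2 + 6)/89 - 61/89 + (2 + 6)*(-61))) = √(12544 + (-2 + 8² + (1/89)*8 - 61/89 + 8*(-61))) = √(12544 + (-2 + 64 + 8/89 - 61/89 - 488)) = √(12544 - 37967/89) = √(1078449/89) = √95981961/89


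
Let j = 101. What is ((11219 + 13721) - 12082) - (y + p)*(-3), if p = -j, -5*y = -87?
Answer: 63036/5 ≈ 12607.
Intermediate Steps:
y = 87/5 (y = -1/5*(-87) = 87/5 ≈ 17.400)
p = -101 (p = -1*101 = -101)
((11219 + 13721) - 12082) - (y + p)*(-3) = ((11219 + 13721) - 12082) - (87/5 - 101)*(-3) = (24940 - 12082) - (-418)*(-3)/5 = 12858 - 1*1254/5 = 12858 - 1254/5 = 63036/5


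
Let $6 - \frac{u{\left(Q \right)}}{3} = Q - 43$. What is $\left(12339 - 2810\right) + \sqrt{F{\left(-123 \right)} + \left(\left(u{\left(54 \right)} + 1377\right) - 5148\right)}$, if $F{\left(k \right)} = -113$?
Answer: $9529 + i \sqrt{3899} \approx 9529.0 + 62.442 i$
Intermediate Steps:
$u{\left(Q \right)} = 147 - 3 Q$ ($u{\left(Q \right)} = 18 - 3 \left(Q - 43\right) = 18 - 3 \left(-43 + Q\right) = 18 - \left(-129 + 3 Q\right) = 147 - 3 Q$)
$\left(12339 - 2810\right) + \sqrt{F{\left(-123 \right)} + \left(\left(u{\left(54 \right)} + 1377\right) - 5148\right)} = \left(12339 - 2810\right) + \sqrt{-113 + \left(\left(\left(147 - 162\right) + 1377\right) - 5148\right)} = \left(12339 - 2810\right) + \sqrt{-113 + \left(\left(-15 + 1377\right) - 5148\right)} = 9529 + \sqrt{-113 + \left(1362 - 5148\right)} = 9529 + \sqrt{-113 - 3786} = 9529 + \sqrt{-3899} = 9529 + i \sqrt{3899}$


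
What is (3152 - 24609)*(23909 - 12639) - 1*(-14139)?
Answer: -241806251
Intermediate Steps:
(3152 - 24609)*(23909 - 12639) - 1*(-14139) = -21457*11270 + 14139 = -241820390 + 14139 = -241806251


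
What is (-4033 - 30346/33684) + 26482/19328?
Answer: -328169547427/81380544 ≈ -4032.5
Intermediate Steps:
(-4033 - 30346/33684) + 26482/19328 = (-4033 - 30346*1/33684) + 26482*(1/19328) = (-4033 - 15173/16842) + 13241/9664 = -67938959/16842 + 13241/9664 = -328169547427/81380544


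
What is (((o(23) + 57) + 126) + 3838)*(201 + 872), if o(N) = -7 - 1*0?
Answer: 4307022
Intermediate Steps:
o(N) = -7 (o(N) = -7 + 0 = -7)
(((o(23) + 57) + 126) + 3838)*(201 + 872) = (((-7 + 57) + 126) + 3838)*(201 + 872) = ((50 + 126) + 3838)*1073 = (176 + 3838)*1073 = 4014*1073 = 4307022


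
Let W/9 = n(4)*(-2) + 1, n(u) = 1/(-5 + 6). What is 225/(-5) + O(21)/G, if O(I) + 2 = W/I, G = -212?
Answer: -66763/1484 ≈ -44.989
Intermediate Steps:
n(u) = 1 (n(u) = 1/1 = 1)
W = -9 (W = 9*(1*(-2) + 1) = 9*(-2 + 1) = 9*(-1) = -9)
O(I) = -2 - 9/I
225/(-5) + O(21)/G = 225/(-5) + (-2 - 9/21)/(-212) = 225*(-⅕) + (-2 - 9*1/21)*(-1/212) = -45 + (-2 - 3/7)*(-1/212) = -45 - 17/7*(-1/212) = -45 + 17/1484 = -66763/1484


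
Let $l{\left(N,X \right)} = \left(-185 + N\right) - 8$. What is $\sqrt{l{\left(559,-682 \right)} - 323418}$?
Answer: $2 i \sqrt{80763} \approx 568.38 i$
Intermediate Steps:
$l{\left(N,X \right)} = -193 + N$
$\sqrt{l{\left(559,-682 \right)} - 323418} = \sqrt{\left(-193 + 559\right) - 323418} = \sqrt{366 - 323418} = \sqrt{-323052} = 2 i \sqrt{80763}$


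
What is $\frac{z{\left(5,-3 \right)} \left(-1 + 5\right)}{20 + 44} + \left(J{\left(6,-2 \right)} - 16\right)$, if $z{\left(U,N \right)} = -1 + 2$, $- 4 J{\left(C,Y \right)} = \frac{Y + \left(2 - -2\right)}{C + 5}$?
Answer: $- \frac{2813}{176} \approx -15.983$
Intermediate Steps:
$J{\left(C,Y \right)} = - \frac{4 + Y}{4 \left(5 + C\right)}$ ($J{\left(C,Y \right)} = - \frac{\left(Y + \left(2 - -2\right)\right) \frac{1}{C + 5}}{4} = - \frac{\left(Y + \left(2 + 2\right)\right) \frac{1}{5 + C}}{4} = - \frac{\left(Y + 4\right) \frac{1}{5 + C}}{4} = - \frac{\left(4 + Y\right) \frac{1}{5 + C}}{4} = - \frac{\frac{1}{5 + C} \left(4 + Y\right)}{4} = - \frac{4 + Y}{4 \left(5 + C\right)}$)
$z{\left(U,N \right)} = 1$
$\frac{z{\left(5,-3 \right)} \left(-1 + 5\right)}{20 + 44} + \left(J{\left(6,-2 \right)} - 16\right) = \frac{1 \left(-1 + 5\right)}{20 + 44} - \left(16 - \frac{-4 - -2}{4 \left(5 + 6\right)}\right) = \frac{1 \cdot 4}{64} - \left(16 - \frac{-4 + 2}{4 \cdot 11}\right) = 4 \cdot \frac{1}{64} - \left(16 - - \frac{1}{22}\right) = \frac{1}{16} - \frac{353}{22} = - \frac{2813}{176}$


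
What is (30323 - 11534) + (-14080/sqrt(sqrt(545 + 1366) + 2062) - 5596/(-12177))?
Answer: 228799249/12177 - 14080/sqrt(2062 + 7*sqrt(39)) ≈ 18483.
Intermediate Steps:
(30323 - 11534) + (-14080/sqrt(sqrt(545 + 1366) + 2062) - 5596/(-12177)) = 18789 + (-14080/sqrt(sqrt(1911) + 2062) - 5596*(-1/12177)) = 18789 + (-14080/sqrt(7*sqrt(39) + 2062) + 5596/12177) = 18789 + (-14080/sqrt(2062 + 7*sqrt(39)) + 5596/12177) = 18789 + (5596/12177 - 14080/sqrt(2062 + 7*sqrt(39))) = 228799249/12177 - 14080/sqrt(2062 + 7*sqrt(39))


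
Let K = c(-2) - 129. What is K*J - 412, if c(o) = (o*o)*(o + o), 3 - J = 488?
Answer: 69913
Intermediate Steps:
J = -485 (J = 3 - 1*488 = 3 - 488 = -485)
c(o) = 2*o³ (c(o) = o²*(2*o) = 2*o³)
K = -145 (K = 2*(-2)³ - 129 = 2*(-8) - 129 = -16 - 129 = -145)
K*J - 412 = -145*(-485) - 412 = 70325 - 412 = 69913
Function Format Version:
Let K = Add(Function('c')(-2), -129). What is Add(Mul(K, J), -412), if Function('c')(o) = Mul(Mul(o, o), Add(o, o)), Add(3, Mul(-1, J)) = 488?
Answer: 69913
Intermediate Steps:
J = -485 (J = Add(3, Mul(-1, 488)) = Add(3, -488) = -485)
Function('c')(o) = Mul(2, Pow(o, 3)) (Function('c')(o) = Mul(Pow(o, 2), Mul(2, o)) = Mul(2, Pow(o, 3)))
K = -145 (K = Add(Mul(2, Pow(-2, 3)), -129) = Add(Mul(2, -8), -129) = Add(-16, -129) = -145)
Add(Mul(K, J), -412) = Add(Mul(-145, -485), -412) = Add(70325, -412) = 69913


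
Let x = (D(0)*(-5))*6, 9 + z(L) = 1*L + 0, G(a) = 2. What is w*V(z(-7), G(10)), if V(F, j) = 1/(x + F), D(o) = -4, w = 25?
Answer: 25/104 ≈ 0.24038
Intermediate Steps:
z(L) = -9 + L (z(L) = -9 + (1*L + 0) = -9 + (L + 0) = -9 + L)
x = 120 (x = -4*(-5)*6 = 20*6 = 120)
V(F, j) = 1/(120 + F)
w*V(z(-7), G(10)) = 25/(120 + (-9 - 7)) = 25/(120 - 16) = 25/104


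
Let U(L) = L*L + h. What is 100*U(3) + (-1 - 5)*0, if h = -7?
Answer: 200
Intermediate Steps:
U(L) = -7 + L**2 (U(L) = L*L - 7 = L**2 - 7 = -7 + L**2)
100*U(3) + (-1 - 5)*0 = 100*(-7 + 3**2) + (-1 - 5)*0 = 100*(-7 + 9) - 6*0 = 100*2 + 0 = 200 + 0 = 200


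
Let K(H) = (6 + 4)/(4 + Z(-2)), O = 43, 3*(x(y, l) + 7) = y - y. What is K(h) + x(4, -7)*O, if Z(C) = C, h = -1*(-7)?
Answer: -296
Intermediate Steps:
x(y, l) = -7 (x(y, l) = -7 + (y - y)/3 = -7 + (⅓)*0 = -7 + 0 = -7)
h = 7
K(H) = 5 (K(H) = (6 + 4)/(4 - 2) = 10/2 = 10*(½) = 5)
K(h) + x(4, -7)*O = 5 - 7*43 = 5 - 301 = -296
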